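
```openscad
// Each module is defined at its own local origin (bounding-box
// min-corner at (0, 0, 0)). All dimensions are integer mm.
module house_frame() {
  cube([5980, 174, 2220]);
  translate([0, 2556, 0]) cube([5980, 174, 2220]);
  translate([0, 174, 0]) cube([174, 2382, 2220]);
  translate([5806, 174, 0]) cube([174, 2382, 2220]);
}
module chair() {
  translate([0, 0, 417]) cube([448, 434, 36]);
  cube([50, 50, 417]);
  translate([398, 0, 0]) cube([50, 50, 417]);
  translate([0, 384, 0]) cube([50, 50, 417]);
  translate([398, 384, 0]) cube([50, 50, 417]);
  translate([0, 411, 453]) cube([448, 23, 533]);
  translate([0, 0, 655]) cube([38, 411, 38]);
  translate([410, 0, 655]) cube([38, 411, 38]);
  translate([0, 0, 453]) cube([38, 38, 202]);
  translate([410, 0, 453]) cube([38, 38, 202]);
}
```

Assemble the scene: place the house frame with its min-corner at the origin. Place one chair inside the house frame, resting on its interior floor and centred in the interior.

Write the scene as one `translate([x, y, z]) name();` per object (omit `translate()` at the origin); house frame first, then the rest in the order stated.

house_frame();
translate([2766, 1148, 0]) chair();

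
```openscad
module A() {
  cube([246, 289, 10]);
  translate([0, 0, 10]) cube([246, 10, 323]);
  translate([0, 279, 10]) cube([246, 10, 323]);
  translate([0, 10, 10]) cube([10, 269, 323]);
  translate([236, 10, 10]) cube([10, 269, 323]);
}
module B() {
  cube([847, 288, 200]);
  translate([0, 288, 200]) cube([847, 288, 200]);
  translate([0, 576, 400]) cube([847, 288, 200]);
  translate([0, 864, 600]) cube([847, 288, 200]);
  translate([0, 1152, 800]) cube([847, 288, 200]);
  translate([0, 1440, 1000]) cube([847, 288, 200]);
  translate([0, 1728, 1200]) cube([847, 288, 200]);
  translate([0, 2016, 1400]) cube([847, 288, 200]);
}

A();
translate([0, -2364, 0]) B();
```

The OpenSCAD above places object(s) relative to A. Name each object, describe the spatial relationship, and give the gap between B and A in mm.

A is an open box. B is a staircase. The staircase is on the floor beside the open box on its −y side. The gap between the staircase and the open box is 60 mm.

The staircase's nearest face is 60 mm from the open box's −y face.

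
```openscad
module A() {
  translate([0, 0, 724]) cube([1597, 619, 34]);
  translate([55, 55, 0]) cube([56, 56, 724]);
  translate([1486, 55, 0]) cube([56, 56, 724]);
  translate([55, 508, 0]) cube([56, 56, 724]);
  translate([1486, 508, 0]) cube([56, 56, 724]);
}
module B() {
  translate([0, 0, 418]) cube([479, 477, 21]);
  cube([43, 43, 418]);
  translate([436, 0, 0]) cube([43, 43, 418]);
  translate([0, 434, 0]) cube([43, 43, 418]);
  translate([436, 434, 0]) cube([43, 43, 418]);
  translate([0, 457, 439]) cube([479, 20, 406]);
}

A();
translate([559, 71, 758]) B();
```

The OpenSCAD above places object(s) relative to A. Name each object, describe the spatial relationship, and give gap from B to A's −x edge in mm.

A is a table. B is a chair. The chair is on top of the table, centred. The gap from the chair to the table's −x edge is 559 mm.

The chair's min-x is at 559; the table's min-x is 0; gap = 559 mm.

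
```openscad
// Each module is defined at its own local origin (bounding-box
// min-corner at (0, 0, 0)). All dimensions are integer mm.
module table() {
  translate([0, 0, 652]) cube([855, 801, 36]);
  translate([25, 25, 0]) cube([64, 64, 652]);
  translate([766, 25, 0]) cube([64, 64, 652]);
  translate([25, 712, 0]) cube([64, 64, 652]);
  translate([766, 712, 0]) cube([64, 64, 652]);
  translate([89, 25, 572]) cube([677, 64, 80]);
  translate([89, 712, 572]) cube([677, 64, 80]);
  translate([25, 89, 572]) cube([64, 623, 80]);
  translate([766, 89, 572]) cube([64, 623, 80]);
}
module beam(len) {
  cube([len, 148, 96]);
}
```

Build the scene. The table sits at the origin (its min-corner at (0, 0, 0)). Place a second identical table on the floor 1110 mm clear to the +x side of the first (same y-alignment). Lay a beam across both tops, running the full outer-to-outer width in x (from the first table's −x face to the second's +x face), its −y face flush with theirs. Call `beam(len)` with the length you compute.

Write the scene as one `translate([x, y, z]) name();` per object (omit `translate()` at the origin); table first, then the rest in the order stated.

table();
translate([1965, 0, 0]) table();
translate([0, 0, 688]) beam(2820);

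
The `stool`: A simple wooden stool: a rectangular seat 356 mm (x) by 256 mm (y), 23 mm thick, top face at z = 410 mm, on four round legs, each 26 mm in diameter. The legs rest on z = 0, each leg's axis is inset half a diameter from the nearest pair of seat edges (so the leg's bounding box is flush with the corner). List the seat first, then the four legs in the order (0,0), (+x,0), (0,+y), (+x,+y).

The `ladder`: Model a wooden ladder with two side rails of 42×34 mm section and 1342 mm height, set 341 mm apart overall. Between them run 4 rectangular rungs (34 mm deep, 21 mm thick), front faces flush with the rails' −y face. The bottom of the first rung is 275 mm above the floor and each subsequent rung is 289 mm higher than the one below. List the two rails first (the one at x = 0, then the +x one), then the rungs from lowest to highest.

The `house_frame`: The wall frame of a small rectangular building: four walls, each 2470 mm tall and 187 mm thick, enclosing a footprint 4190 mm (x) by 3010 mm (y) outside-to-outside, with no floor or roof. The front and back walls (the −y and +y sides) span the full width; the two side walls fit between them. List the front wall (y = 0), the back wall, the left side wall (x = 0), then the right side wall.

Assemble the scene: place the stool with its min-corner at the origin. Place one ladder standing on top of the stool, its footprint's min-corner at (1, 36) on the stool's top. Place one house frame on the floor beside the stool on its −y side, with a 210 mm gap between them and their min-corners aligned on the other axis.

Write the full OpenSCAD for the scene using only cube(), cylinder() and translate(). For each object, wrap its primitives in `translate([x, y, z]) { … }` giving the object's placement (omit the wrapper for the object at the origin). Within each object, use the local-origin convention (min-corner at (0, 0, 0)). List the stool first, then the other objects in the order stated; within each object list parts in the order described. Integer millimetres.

translate([0, 0, 387]) cube([356, 256, 23]);
translate([13, 13, 0]) cylinder(h = 387, r = 13);
translate([343, 13, 0]) cylinder(h = 387, r = 13);
translate([13, 243, 0]) cylinder(h = 387, r = 13);
translate([343, 243, 0]) cylinder(h = 387, r = 13);
translate([1, 36, 410]) {
  cube([42, 34, 1342]);
  translate([299, 0, 0]) cube([42, 34, 1342]);
  translate([42, 0, 275]) cube([257, 34, 21]);
  translate([42, 0, 564]) cube([257, 34, 21]);
  translate([42, 0, 853]) cube([257, 34, 21]);
  translate([42, 0, 1142]) cube([257, 34, 21]);
}
translate([0, -3220, 0]) {
  cube([4190, 187, 2470]);
  translate([0, 2823, 0]) cube([4190, 187, 2470]);
  translate([0, 187, 0]) cube([187, 2636, 2470]);
  translate([4003, 187, 0]) cube([187, 2636, 2470]);
}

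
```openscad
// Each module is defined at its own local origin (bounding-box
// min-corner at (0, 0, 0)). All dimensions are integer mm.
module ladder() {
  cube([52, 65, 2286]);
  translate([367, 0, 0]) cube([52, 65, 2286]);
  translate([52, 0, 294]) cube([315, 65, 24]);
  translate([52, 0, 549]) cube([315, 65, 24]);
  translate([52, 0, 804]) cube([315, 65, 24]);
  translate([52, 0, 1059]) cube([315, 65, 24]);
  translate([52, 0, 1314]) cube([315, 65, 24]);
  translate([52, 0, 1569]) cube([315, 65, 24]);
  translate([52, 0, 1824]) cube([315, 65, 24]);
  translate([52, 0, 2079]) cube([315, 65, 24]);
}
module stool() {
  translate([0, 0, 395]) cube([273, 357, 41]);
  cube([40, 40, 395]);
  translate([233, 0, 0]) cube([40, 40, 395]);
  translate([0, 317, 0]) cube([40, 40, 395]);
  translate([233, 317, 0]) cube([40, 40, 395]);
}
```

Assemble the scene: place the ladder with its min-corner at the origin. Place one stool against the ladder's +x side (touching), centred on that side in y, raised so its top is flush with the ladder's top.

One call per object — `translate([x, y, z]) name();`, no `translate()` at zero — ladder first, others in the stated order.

ladder();
translate([419, -146, 1850]) stool();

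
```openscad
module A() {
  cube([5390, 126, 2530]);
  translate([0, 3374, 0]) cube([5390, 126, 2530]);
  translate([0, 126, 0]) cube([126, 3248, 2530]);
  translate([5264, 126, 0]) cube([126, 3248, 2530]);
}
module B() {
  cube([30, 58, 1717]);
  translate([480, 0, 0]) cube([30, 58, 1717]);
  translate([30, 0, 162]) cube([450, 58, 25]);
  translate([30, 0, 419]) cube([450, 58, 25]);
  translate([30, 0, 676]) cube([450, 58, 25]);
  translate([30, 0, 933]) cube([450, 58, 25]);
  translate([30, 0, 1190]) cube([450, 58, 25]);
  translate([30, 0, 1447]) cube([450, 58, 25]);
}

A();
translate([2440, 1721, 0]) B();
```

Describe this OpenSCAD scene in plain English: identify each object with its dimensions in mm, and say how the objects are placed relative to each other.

A is the wall frame of a small rectangular building: four walls, each 2530 mm tall and 126 mm thick, enclosing a footprint 5390 mm (x) by 3500 mm (y) outside-to-outside, with no floor or roof. The front and back walls (the −y and +y sides) span the full width; the two side walls fit between them.

B is a wooden ladder with two side rails of 30×58 mm section and 1717 mm height, set 510 mm apart overall. Between them run 6 rectangular rungs (58 mm deep, 25 mm thick), front faces flush with the rails' −y face. The bottom of the first rung is 162 mm above the floor and each subsequent rung is 257 mm higher than the one below.

The ladder sits inside the house frame, centred.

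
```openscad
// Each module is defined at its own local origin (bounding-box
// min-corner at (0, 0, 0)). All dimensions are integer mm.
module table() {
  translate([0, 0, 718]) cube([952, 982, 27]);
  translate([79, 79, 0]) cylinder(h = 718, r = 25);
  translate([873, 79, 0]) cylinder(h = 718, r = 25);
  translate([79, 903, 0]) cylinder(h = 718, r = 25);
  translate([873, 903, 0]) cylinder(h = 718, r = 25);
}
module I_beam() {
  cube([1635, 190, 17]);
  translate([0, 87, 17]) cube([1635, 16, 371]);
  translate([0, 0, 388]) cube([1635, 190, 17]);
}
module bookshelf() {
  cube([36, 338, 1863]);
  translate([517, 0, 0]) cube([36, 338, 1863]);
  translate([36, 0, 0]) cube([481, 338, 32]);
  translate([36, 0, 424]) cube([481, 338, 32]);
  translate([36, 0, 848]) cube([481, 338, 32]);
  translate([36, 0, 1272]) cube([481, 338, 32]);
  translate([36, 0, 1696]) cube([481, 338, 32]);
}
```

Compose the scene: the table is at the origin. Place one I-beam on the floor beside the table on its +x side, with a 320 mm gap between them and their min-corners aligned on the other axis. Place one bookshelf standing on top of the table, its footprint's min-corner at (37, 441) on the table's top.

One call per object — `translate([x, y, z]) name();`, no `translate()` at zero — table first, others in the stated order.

table();
translate([1272, 0, 0]) I_beam();
translate([37, 441, 745]) bookshelf();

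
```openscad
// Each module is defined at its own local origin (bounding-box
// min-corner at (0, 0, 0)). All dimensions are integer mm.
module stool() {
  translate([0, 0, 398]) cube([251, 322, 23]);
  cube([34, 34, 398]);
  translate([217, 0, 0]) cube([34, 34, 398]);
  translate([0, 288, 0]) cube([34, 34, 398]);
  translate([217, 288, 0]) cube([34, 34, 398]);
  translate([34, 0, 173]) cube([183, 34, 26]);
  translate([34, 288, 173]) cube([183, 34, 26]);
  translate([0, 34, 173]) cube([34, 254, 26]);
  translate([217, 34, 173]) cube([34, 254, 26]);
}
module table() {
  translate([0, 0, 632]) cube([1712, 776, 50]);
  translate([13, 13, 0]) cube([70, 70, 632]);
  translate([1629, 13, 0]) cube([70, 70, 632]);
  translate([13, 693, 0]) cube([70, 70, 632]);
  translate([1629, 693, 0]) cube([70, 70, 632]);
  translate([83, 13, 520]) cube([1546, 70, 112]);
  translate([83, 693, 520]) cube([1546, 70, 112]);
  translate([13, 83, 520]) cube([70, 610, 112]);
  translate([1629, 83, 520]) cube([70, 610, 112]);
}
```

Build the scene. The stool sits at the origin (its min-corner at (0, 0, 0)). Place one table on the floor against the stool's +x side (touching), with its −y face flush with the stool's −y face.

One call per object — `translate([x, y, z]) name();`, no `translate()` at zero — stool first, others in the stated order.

stool();
translate([251, 0, 0]) table();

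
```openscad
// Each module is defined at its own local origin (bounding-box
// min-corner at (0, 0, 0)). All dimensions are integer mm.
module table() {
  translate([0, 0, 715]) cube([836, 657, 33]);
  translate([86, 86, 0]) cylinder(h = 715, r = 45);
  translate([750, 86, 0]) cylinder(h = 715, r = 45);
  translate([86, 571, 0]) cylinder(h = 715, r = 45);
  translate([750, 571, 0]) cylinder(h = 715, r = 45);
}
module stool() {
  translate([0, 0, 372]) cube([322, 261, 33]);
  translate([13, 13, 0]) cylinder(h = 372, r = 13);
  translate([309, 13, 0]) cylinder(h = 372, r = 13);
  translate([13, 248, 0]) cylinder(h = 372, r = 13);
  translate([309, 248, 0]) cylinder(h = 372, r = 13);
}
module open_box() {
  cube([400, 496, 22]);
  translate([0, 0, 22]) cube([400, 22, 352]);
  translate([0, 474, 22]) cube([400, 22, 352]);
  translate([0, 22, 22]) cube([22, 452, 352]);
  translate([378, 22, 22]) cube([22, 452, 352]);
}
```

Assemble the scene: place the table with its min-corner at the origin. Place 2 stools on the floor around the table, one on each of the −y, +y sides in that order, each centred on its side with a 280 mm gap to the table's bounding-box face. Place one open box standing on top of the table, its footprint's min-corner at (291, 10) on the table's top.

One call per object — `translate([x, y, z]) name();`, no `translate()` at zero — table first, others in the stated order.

table();
translate([257, -541, 0]) stool();
translate([257, 937, 0]) stool();
translate([291, 10, 748]) open_box();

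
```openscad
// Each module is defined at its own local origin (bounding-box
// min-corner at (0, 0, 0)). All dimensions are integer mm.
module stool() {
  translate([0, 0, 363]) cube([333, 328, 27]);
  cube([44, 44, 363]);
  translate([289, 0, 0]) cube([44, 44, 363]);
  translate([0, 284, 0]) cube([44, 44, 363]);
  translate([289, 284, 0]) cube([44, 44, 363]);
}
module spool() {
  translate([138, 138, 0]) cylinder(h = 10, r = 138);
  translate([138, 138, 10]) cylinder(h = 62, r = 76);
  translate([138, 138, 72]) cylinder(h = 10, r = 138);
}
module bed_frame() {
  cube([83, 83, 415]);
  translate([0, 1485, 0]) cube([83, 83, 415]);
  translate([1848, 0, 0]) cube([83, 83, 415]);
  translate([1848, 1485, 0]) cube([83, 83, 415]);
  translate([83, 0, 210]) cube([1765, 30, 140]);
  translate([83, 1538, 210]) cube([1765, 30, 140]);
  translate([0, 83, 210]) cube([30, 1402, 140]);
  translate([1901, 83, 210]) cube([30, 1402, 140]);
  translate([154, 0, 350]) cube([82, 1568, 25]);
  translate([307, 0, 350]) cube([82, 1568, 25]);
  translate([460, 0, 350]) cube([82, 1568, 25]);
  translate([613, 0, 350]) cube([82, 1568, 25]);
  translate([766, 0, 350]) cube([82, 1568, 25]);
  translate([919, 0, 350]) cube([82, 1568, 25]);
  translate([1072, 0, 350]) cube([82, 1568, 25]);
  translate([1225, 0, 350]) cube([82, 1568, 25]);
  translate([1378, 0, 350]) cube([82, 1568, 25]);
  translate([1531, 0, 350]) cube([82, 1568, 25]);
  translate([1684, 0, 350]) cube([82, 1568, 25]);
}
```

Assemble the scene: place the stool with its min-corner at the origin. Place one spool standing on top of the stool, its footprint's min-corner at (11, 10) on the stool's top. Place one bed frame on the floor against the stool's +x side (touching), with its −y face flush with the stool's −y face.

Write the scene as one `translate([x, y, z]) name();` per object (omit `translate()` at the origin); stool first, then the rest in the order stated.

stool();
translate([11, 10, 390]) spool();
translate([333, 0, 0]) bed_frame();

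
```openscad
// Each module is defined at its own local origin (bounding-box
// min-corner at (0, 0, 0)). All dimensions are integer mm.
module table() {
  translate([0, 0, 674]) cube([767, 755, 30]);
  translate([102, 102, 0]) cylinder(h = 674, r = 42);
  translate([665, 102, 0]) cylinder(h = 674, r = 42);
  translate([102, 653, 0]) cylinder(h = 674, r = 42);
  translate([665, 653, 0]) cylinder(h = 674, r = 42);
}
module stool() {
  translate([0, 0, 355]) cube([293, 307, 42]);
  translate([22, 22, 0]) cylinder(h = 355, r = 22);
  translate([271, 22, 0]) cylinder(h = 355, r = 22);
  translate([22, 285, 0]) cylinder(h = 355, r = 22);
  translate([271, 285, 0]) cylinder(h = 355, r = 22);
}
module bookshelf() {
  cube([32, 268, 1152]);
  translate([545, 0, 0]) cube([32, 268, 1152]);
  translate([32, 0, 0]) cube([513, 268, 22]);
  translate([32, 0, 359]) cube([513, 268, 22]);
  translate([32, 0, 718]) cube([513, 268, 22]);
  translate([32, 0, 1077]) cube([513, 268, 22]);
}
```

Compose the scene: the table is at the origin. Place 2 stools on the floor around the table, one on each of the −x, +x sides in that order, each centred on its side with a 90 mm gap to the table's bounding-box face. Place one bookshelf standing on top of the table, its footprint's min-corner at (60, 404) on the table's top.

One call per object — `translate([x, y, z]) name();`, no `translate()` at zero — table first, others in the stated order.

table();
translate([-383, 224, 0]) stool();
translate([857, 224, 0]) stool();
translate([60, 404, 704]) bookshelf();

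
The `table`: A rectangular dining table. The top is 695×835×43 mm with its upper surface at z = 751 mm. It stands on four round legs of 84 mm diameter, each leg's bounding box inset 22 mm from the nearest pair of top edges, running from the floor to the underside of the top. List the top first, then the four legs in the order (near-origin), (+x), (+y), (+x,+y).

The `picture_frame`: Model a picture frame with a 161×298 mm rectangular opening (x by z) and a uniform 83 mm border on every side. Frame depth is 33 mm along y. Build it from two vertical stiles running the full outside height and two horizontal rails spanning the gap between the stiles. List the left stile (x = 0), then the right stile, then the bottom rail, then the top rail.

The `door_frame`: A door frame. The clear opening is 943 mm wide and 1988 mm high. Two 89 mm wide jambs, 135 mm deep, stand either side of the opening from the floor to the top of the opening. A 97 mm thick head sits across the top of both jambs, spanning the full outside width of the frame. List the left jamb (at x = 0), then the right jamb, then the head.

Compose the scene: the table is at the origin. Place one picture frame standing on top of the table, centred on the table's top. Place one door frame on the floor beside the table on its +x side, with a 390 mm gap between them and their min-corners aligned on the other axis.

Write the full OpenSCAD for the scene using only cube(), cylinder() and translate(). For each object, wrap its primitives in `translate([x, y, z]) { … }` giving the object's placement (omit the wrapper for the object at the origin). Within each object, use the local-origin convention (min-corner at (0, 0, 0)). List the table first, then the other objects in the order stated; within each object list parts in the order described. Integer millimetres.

translate([0, 0, 708]) cube([695, 835, 43]);
translate([64, 64, 0]) cylinder(h = 708, r = 42);
translate([631, 64, 0]) cylinder(h = 708, r = 42);
translate([64, 771, 0]) cylinder(h = 708, r = 42);
translate([631, 771, 0]) cylinder(h = 708, r = 42);
translate([184, 401, 751]) {
  cube([83, 33, 464]);
  translate([244, 0, 0]) cube([83, 33, 464]);
  translate([83, 0, 0]) cube([161, 33, 83]);
  translate([83, 0, 381]) cube([161, 33, 83]);
}
translate([1085, 0, 0]) {
  cube([89, 135, 1988]);
  translate([1032, 0, 0]) cube([89, 135, 1988]);
  translate([0, 0, 1988]) cube([1121, 135, 97]);
}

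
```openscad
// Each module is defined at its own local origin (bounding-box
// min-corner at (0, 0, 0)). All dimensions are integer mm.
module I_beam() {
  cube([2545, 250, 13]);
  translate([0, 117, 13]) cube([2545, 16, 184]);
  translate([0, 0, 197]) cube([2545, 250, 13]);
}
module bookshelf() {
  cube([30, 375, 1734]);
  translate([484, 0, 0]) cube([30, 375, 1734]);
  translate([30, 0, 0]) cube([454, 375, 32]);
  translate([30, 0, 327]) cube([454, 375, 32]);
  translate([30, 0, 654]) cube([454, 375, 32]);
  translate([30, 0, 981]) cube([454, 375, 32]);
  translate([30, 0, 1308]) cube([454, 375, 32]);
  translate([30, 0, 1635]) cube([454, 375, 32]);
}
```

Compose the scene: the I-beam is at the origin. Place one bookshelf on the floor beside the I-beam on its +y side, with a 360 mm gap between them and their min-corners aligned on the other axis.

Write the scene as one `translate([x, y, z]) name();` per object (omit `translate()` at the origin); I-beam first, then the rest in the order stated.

I_beam();
translate([0, 610, 0]) bookshelf();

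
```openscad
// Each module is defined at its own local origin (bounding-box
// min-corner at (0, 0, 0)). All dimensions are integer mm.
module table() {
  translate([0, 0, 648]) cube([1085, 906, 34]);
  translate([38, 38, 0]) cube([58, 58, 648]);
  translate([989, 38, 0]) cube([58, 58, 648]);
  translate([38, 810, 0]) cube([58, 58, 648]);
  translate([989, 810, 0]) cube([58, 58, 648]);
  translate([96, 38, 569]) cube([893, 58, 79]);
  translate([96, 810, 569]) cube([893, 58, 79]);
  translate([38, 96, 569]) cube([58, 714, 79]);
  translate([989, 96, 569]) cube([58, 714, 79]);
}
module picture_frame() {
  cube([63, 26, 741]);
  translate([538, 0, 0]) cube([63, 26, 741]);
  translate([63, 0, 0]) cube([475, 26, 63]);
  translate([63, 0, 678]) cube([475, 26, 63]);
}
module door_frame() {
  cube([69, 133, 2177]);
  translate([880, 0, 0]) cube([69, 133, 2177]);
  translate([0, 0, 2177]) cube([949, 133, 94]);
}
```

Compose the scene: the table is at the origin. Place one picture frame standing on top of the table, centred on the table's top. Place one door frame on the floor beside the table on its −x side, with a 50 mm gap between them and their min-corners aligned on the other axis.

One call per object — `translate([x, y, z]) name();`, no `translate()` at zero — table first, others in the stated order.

table();
translate([242, 440, 682]) picture_frame();
translate([-999, 0, 0]) door_frame();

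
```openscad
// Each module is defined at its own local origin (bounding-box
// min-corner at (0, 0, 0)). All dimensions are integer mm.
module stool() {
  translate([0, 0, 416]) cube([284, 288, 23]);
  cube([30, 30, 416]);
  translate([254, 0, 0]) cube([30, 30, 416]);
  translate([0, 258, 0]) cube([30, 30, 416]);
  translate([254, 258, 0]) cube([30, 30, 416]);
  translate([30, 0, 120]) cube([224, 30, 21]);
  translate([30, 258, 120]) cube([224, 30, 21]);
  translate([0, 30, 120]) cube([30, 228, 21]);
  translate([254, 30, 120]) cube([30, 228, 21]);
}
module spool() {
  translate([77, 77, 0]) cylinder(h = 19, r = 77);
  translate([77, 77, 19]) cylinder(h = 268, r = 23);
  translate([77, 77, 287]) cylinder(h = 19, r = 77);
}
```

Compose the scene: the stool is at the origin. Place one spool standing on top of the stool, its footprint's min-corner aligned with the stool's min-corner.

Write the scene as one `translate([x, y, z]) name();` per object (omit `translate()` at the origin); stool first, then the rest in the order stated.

stool();
translate([0, 0, 439]) spool();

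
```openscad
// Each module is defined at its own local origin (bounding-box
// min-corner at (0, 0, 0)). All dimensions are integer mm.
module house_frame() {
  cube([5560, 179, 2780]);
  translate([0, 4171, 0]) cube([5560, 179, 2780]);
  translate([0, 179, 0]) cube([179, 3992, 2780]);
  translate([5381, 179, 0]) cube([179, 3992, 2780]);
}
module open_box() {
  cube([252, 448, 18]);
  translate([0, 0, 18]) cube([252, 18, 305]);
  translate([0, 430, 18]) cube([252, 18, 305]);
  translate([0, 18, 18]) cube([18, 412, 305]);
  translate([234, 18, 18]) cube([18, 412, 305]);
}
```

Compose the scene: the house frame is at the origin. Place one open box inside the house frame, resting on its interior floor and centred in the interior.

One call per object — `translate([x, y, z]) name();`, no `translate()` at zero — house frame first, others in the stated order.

house_frame();
translate([2654, 1951, 0]) open_box();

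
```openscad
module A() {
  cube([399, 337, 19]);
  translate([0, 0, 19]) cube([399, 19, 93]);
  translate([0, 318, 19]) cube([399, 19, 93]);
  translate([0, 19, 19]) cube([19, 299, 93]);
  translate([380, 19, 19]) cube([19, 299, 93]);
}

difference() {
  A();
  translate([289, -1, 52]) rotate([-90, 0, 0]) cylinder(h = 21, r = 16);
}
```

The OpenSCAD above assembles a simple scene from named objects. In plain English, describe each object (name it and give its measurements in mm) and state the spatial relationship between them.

A is an open storage box with external size 399×337×112 mm and wall thickness 19 mm (the base is also 19 mm thick). The base covers the whole footprint; the four walls stand on the base, with the y-facing walls full-width and the x-facing walls fitting between their inner faces.

The open box has a circular hole of radius 16 mm through its front wall, centred at (x = 289, z = 52).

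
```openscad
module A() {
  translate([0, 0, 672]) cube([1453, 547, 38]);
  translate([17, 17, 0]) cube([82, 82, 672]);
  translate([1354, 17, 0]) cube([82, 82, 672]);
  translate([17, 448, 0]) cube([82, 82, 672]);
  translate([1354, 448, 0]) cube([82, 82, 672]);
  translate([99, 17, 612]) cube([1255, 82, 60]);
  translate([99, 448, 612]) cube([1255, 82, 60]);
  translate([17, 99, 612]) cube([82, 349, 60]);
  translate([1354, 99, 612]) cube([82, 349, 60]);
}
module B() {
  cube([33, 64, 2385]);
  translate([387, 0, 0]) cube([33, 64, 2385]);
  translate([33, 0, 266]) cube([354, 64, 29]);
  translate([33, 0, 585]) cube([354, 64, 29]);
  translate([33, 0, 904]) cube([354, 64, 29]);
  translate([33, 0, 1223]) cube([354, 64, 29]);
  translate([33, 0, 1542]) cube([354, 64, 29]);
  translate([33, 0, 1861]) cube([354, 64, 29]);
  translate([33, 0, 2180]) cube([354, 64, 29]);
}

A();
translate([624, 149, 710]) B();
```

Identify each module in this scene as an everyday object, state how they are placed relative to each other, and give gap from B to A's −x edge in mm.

A is a table. B is a ladder. The ladder is on top of the table. The gap from the ladder to the table's −x edge is 624 mm.

The ladder's min-x is at 624; the table's min-x is 0; gap = 624 mm.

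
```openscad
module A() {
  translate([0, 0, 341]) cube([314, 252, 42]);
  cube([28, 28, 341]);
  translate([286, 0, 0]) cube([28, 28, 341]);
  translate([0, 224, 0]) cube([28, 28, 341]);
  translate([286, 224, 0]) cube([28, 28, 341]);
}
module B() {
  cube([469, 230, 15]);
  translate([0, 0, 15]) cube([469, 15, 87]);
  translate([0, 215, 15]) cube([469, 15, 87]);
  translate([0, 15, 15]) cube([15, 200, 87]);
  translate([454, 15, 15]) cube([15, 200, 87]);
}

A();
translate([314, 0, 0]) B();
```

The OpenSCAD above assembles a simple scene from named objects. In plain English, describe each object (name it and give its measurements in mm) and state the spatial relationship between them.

A is a simple wooden stool: a rectangular seat 314 mm (x) by 252 mm (y), 42 mm thick, top face at z = 383 mm, on four square legs, each 28×28 mm in cross-section. The legs rest on z = 0, each flush with a corner of the seat.

B is an open storage box with external size 469×230×102 mm and wall thickness 15 mm (the base is also 15 mm thick). The base covers the whole footprint; the four walls stand on the base, with the y-facing walls full-width and the x-facing walls fitting between their inner faces.

The open box is against the stool's +x side, with their −y faces flush.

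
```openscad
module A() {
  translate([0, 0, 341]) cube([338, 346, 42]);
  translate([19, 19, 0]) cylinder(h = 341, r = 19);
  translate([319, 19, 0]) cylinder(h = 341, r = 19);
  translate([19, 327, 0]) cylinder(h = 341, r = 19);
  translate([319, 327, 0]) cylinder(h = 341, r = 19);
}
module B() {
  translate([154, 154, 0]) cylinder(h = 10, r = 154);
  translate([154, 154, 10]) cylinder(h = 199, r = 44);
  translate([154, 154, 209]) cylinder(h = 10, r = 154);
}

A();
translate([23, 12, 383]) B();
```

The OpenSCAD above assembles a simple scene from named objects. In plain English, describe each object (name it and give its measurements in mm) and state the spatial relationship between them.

A is a four-legged stool. The seat is a 338×346×42 mm slab whose top surface is at z = 383 mm; four round legs, each 38 mm in diameter, run from the floor (z = 0) to the underside of the seat, each leg's axis is inset half a diameter from the nearest pair of seat edges (so the leg's bounding box is flush with the corner).

B is a spool: two coaxial disc flanges of radius 154 mm and thickness 10 mm, joined by a core cylinder of radius 44 mm and height 199 mm. The lower flange rests on z = 0 and the three cylinders share a vertical axis.

The spool is on top of the stool.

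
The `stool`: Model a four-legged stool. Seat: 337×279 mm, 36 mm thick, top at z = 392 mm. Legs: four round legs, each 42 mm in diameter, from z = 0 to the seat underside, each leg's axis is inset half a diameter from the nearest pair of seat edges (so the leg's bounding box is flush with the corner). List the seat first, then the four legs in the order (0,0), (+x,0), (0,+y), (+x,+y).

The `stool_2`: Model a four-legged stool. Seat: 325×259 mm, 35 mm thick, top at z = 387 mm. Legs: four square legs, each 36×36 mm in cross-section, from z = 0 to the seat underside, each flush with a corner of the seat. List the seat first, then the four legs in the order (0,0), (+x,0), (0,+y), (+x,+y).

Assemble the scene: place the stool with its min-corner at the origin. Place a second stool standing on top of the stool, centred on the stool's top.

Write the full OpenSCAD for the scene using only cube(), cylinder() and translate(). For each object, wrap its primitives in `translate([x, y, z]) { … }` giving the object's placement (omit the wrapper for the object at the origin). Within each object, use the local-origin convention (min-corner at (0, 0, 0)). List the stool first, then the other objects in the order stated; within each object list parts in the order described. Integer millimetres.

translate([0, 0, 356]) cube([337, 279, 36]);
translate([21, 21, 0]) cylinder(h = 356, r = 21);
translate([316, 21, 0]) cylinder(h = 356, r = 21);
translate([21, 258, 0]) cylinder(h = 356, r = 21);
translate([316, 258, 0]) cylinder(h = 356, r = 21);
translate([6, 10, 392]) {
  translate([0, 0, 352]) cube([325, 259, 35]);
  cube([36, 36, 352]);
  translate([289, 0, 0]) cube([36, 36, 352]);
  translate([0, 223, 0]) cube([36, 36, 352]);
  translate([289, 223, 0]) cube([36, 36, 352]);
}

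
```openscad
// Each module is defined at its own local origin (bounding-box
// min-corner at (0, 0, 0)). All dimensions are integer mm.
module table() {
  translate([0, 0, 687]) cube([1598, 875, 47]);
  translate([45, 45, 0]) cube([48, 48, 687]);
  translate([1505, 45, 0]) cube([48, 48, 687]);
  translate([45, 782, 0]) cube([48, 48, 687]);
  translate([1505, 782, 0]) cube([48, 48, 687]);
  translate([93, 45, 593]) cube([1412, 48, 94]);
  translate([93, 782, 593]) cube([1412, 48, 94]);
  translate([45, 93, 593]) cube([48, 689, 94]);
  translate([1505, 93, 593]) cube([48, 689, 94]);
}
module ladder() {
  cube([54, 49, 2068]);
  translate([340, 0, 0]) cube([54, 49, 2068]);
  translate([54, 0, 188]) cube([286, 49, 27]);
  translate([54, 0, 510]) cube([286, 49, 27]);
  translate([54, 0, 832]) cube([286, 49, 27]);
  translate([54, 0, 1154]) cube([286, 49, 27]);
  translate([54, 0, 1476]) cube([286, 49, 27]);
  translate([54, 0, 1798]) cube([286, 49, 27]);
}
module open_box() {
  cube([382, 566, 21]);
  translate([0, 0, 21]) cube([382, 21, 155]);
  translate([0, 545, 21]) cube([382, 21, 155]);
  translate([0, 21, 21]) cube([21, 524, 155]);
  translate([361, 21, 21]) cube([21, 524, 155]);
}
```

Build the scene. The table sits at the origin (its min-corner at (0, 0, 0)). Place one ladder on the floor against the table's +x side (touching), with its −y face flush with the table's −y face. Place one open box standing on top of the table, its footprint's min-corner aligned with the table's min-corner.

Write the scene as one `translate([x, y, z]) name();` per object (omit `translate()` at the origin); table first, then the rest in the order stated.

table();
translate([1598, 0, 0]) ladder();
translate([0, 0, 734]) open_box();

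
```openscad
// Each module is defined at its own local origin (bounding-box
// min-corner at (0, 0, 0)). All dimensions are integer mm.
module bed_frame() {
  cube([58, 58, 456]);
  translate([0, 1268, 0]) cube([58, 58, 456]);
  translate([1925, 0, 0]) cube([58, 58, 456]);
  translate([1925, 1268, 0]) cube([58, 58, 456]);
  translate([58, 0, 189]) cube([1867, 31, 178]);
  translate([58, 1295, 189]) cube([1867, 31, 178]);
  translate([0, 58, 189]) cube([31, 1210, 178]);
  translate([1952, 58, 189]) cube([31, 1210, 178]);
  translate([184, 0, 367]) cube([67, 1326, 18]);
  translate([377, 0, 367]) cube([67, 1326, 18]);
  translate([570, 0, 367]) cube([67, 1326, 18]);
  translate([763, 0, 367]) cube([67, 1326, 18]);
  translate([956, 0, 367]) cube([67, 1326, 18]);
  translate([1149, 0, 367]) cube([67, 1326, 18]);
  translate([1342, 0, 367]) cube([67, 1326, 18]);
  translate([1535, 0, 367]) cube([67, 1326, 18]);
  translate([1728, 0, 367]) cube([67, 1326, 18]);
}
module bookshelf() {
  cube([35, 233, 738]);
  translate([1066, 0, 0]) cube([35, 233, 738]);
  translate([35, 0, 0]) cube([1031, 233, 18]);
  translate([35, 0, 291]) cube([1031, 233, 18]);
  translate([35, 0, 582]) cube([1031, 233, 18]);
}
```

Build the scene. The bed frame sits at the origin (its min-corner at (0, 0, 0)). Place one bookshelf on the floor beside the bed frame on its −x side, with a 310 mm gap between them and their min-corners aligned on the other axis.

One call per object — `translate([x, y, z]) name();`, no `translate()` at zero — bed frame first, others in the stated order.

bed_frame();
translate([-1411, 0, 0]) bookshelf();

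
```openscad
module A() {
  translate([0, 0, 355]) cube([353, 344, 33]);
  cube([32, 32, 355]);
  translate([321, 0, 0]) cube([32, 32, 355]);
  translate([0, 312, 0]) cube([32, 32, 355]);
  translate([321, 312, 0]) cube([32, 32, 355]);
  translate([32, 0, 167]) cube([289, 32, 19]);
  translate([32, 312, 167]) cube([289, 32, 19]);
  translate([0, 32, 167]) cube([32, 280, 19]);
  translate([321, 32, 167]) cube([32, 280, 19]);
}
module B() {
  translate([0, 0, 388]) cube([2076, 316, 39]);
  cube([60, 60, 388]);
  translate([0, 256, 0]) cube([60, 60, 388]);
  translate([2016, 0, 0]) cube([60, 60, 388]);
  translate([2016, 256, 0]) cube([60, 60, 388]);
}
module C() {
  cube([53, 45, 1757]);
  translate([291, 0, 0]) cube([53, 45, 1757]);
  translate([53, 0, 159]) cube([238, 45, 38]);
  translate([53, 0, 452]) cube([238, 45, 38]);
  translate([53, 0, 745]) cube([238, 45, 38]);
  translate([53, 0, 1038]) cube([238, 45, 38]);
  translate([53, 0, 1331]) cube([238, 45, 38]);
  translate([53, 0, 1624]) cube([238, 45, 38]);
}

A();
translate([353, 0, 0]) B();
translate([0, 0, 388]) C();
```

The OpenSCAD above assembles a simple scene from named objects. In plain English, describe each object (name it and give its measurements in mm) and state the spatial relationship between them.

A is a simple wooden stool: a rectangular seat 353 mm (x) by 344 mm (y), 33 mm thick, top face at z = 388 mm, on four square legs, each 32×32 mm in cross-section. The legs rest on z = 0, each flush with a corner of the seat. Four stretchers, 32 mm wide and 19 mm tall, connect adjacent legs with their undersides at z = 167 mm, each running between the inner faces of the legs it joins and aligned with the legs' outer faces on the other axis.

B is a long wooden bench with a 2076 mm (x) × 316 mm (y) seat, 39 mm thick, its top surface 427 mm above the floor. Four 60 mm square legs at the seat corners, flush with the edges, run from z = 0 to the seat underside.

C is a straight ladder. Two 53×45 mm vertical rails, 1757 mm tall, stand 344 mm apart (outside-to-outside) with their front faces coplanar on the −y side. 6 rungs, each 45 mm deep and 38 mm tall, span between the inner faces of the rails, front faces flush with the rails. The lowest rung's underside is at z = 159 mm and rungs are spaced 293 mm apart (underside to underside).

The bench is against the stool's +x side, with their −y faces flush. The ladder is on top of the stool.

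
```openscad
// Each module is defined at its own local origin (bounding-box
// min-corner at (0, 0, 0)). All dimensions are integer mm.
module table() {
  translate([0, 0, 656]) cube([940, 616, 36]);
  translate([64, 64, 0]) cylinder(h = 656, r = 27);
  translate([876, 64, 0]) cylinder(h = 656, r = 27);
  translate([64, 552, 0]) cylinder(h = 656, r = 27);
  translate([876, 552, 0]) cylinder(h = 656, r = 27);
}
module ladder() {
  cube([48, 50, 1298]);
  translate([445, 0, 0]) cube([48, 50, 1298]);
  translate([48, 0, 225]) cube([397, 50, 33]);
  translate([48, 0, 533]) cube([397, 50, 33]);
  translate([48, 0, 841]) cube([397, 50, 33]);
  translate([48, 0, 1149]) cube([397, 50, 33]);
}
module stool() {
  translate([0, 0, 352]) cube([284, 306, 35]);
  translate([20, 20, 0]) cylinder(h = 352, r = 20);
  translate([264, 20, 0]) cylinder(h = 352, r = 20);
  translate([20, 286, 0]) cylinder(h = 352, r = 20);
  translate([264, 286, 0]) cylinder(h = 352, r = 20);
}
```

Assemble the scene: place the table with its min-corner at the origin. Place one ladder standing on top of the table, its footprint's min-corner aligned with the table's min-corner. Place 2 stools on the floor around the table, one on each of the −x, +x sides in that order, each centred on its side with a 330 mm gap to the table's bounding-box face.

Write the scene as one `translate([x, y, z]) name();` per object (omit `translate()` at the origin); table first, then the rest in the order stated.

table();
translate([0, 0, 692]) ladder();
translate([-614, 155, 0]) stool();
translate([1270, 155, 0]) stool();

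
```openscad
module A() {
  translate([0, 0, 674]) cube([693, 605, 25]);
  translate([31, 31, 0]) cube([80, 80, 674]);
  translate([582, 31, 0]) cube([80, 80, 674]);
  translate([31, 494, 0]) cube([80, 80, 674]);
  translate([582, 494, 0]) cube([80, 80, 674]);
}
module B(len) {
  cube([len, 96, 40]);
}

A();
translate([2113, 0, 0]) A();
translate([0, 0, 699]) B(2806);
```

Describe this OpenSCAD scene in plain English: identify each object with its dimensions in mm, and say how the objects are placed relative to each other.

A is a rectangular dining table. The top is 693×605×25 mm with its upper surface at z = 699 mm. It stands on four 80×80 mm square legs, each inset 31 mm from the nearest pair of top edges, running from the floor to the underside of the top.

B is a rectangular beam 2806 mm long (x), 96 mm deep (y), 40 mm thick (z).

The beam spans the tops of two tables placed 1420 mm apart, resting at z = 699 mm.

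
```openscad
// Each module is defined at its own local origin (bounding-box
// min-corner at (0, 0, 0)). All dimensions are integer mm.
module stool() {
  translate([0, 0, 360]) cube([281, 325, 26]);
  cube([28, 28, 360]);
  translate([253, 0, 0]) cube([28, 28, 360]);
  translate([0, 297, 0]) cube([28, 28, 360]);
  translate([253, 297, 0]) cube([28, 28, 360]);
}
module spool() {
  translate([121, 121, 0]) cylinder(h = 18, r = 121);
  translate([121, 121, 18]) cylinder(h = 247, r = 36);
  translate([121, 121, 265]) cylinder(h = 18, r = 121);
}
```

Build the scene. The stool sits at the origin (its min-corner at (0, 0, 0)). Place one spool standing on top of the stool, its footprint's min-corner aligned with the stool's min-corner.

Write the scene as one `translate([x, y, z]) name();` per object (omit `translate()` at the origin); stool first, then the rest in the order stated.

stool();
translate([0, 0, 386]) spool();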